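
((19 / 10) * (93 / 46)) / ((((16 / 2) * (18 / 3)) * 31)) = 19 / 7360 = 0.00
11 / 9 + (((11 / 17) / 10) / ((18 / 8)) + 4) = 1339 / 255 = 5.25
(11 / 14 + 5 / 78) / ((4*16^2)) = 29 / 34944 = 0.00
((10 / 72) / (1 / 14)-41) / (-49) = 703 / 882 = 0.80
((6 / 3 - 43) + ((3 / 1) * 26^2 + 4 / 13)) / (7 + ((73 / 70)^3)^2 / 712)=2164096883480000000 / 7624681352941757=283.83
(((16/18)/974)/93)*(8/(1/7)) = 224/407619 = 0.00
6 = 6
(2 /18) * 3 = 1 /3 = 0.33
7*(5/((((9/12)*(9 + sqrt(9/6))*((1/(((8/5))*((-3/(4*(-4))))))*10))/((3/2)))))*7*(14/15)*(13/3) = 8918/1325-4459*sqrt(6)/11925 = 5.81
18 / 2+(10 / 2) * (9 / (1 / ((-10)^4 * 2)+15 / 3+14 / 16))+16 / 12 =2114177 / 117501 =17.99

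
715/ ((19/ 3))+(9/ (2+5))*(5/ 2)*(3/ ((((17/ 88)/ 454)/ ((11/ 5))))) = 112979823/ 2261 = 49968.96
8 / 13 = 0.62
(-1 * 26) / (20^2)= -13 / 200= -0.06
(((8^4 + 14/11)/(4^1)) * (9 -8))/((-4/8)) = -22535/11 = -2048.64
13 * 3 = 39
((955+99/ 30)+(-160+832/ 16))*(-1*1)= -8503/ 10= -850.30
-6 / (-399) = 2 / 133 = 0.02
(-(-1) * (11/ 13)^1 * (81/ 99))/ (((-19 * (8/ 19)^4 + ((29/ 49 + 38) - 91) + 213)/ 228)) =0.99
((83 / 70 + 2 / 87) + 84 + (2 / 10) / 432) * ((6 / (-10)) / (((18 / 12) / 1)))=-7472503 / 219240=-34.08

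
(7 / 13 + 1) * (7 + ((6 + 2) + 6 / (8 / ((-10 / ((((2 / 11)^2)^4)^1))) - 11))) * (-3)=-10224919545300 / 153266613227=-66.71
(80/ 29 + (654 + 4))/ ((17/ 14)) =268268/ 493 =544.15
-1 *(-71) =71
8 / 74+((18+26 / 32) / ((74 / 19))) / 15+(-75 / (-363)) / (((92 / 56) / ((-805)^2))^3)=12680328935149793.82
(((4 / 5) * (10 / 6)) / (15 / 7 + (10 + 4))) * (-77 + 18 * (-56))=-30380 / 339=-89.62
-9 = -9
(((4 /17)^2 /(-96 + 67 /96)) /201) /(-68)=128 /3011585479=0.00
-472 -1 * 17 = -489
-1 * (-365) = 365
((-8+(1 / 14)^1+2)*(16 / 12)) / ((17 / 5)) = -830 / 357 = -2.32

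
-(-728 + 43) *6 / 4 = 2055 / 2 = 1027.50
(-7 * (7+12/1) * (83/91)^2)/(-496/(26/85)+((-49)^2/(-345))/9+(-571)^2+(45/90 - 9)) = -812833110/2383256739409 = -0.00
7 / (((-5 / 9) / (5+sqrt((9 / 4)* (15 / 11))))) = -63 - 189* sqrt(165) / 110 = -85.07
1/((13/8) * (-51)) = -8/663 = -0.01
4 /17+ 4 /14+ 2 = 300 /119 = 2.52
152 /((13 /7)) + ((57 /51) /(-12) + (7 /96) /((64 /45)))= 81.80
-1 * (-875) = 875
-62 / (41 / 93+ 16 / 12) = -1922 / 55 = -34.95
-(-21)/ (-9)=-7/ 3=-2.33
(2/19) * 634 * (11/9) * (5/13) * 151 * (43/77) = 41165620/15561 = 2645.44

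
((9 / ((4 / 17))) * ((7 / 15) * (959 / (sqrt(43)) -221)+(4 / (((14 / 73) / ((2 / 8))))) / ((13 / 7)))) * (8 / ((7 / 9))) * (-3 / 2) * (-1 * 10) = -53877879 / 91+2641086 * sqrt(43) / 43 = -189302.77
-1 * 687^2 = -471969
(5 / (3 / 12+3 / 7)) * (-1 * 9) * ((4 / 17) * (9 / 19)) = -45360 / 6137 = -7.39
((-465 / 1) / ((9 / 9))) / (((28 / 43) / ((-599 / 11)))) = 11977005 / 308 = 38886.38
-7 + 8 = 1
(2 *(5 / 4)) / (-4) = -5 / 8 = -0.62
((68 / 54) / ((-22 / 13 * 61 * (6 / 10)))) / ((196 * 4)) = -1105 / 42611184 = -0.00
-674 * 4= -2696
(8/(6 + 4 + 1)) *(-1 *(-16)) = 128/11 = 11.64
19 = 19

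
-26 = -26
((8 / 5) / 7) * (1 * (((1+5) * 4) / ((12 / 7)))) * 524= 8384 / 5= 1676.80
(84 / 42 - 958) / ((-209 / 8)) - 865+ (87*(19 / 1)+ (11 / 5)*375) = 344765 / 209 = 1649.59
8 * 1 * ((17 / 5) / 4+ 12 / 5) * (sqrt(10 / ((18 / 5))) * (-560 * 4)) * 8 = -2329600 / 3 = -776533.33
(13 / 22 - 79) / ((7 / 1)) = -1725 / 154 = -11.20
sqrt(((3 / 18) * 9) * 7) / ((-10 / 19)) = -19 * sqrt(42) / 20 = -6.16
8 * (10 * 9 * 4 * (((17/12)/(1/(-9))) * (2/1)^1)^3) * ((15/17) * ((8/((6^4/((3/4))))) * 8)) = -1560600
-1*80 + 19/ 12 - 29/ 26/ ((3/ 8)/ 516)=-251657/ 156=-1613.19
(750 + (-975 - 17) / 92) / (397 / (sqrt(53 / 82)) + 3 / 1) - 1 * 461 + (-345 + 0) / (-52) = -7023020672617 / 15456459356 + 6749794 * sqrt(4346) / 297239603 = -452.88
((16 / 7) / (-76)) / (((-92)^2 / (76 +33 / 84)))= -93 / 342608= -0.00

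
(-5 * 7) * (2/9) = -70/9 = -7.78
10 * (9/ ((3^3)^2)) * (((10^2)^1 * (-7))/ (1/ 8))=-56000/ 81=-691.36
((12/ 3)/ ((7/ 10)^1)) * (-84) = -480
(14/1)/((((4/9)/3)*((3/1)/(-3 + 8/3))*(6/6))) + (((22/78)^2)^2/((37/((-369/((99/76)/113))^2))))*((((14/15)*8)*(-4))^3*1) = -2697746848813323504071/577781889750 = -4669144008.62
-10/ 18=-5/ 9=-0.56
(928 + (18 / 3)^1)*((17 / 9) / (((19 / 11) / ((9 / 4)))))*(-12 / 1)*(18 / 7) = -70913.77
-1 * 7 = -7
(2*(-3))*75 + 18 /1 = -432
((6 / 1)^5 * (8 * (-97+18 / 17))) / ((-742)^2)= -3623616 / 334271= -10.84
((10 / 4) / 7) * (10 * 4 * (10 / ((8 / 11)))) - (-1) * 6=1417 / 7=202.43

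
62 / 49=1.27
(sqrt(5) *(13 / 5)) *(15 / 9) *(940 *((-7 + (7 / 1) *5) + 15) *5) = 2627300 *sqrt(5) / 3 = 1958273.80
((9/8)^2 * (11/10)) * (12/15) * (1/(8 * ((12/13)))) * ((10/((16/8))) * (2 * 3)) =11583/2560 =4.52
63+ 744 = 807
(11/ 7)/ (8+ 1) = 11/ 63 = 0.17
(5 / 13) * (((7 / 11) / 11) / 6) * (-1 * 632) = -11060 / 4719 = -2.34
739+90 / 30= 742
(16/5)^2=256/25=10.24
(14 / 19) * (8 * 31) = 3472 / 19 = 182.74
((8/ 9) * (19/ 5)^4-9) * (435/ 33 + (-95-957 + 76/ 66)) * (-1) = 182987.77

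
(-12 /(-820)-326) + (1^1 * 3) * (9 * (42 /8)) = -151073 /820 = -184.24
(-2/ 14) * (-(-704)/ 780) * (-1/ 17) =176/ 23205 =0.01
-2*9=-18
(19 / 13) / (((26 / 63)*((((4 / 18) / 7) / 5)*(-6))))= -125685 / 1352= -92.96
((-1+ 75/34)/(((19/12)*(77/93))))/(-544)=-11439/6764912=-0.00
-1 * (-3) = 3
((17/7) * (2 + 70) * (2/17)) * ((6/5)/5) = 864/175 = 4.94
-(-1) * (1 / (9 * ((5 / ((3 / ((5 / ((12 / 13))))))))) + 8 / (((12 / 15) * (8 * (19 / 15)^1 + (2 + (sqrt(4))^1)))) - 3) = -78551 / 34450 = -2.28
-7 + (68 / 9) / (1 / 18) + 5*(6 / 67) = 8673 / 67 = 129.45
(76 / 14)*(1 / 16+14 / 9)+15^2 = 117827 / 504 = 233.78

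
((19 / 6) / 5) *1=19 / 30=0.63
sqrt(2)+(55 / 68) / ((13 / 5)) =275 / 884+sqrt(2) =1.73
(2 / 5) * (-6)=-12 / 5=-2.40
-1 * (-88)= 88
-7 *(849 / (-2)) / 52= 5943 / 104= 57.14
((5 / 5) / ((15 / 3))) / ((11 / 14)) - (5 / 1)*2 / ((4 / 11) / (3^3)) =-81647 / 110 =-742.25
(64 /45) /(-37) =-64 /1665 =-0.04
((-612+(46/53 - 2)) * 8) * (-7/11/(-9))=-606592/1749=-346.82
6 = 6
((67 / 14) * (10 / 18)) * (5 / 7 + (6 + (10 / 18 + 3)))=216745 / 7938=27.30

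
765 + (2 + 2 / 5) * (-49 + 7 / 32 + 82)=33789 / 40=844.72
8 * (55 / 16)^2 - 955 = -27535 / 32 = -860.47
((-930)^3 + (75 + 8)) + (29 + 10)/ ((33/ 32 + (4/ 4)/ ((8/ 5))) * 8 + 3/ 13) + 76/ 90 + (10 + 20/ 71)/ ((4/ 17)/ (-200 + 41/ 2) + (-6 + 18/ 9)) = -1466432528360171683/ 1823111730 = -804356915.83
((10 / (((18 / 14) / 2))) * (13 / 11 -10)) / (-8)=3395 / 198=17.15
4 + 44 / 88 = 9 / 2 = 4.50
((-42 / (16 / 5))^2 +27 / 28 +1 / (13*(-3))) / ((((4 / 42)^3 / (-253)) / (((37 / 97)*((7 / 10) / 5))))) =-3498002219943 / 1291264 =-2708975.25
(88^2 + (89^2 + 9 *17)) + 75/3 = 15843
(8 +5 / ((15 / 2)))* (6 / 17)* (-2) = -104 / 17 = -6.12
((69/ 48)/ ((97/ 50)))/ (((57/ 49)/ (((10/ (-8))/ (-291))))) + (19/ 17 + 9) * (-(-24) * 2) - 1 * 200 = 250018643963/ 875262816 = 285.65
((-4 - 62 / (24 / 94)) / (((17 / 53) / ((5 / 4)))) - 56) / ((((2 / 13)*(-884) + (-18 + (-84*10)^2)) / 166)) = -34470979 / 143910984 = -0.24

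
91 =91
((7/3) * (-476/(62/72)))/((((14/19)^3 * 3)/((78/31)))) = -2704.04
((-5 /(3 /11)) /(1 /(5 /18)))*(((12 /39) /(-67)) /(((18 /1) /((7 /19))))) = 1925 /4021407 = 0.00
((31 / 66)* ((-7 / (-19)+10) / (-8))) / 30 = -6107 / 300960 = -0.02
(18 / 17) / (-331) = -18 / 5627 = -0.00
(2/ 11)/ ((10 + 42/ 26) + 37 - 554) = -13/ 36135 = -0.00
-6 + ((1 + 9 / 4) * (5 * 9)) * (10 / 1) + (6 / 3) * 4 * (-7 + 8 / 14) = 19671 / 14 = 1405.07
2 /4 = 1 /2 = 0.50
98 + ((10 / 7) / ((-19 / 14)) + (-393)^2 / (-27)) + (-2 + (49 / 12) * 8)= -318785 / 57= -5592.72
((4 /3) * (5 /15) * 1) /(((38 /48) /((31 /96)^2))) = 961 /16416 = 0.06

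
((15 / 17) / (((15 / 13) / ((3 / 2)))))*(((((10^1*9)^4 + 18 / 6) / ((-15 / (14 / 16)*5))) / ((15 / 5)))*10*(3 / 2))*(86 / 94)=-256731941739 / 63920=-4016457.16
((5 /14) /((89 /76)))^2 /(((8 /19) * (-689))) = -171475 /534841762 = -0.00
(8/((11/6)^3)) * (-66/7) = -10368/847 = -12.24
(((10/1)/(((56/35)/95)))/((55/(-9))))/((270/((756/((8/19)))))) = -113715/176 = -646.11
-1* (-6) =6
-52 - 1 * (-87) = 35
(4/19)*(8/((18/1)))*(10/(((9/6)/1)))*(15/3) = 1600/513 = 3.12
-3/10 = -0.30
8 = 8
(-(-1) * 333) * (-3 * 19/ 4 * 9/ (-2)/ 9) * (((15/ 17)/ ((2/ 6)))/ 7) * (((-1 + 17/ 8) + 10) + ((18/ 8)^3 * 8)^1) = 349345305/ 3808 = 91739.84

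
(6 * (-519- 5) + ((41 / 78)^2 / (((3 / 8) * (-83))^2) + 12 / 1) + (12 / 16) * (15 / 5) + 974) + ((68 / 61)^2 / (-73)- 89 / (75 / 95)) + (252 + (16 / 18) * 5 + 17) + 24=-1009809181354398619 / 512318966395860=-1971.06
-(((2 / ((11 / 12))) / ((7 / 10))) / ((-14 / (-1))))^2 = -14400 / 290521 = -0.05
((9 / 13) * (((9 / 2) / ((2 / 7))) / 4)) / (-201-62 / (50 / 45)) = -945 / 89024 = -0.01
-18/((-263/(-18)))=-324/263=-1.23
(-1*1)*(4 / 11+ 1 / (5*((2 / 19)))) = -249 / 110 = -2.26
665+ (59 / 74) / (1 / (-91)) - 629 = -2705 / 74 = -36.55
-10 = -10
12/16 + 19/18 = 65/36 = 1.81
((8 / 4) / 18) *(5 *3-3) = 4 / 3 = 1.33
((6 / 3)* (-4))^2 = 64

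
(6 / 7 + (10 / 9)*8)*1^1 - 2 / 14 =605 / 63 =9.60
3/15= 1/5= 0.20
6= 6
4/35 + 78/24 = 471/140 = 3.36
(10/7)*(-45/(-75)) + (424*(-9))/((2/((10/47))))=-133278/329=-405.10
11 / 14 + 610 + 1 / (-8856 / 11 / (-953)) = 37937209 / 61992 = 611.97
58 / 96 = 29 / 48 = 0.60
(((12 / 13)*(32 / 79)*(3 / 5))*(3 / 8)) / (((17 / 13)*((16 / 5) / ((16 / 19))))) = 432 / 25517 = 0.02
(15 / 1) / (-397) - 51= -20262 / 397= -51.04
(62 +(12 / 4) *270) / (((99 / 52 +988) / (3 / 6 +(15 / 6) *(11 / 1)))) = 1269632 / 51475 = 24.67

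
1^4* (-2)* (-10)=20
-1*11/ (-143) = 1/ 13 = 0.08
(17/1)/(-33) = -17/33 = -0.52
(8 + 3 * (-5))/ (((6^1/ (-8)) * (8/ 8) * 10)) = 14/ 15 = 0.93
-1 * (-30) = 30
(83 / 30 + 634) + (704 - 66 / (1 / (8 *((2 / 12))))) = 1252.77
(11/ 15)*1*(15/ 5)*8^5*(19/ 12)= 1712128/ 15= 114141.87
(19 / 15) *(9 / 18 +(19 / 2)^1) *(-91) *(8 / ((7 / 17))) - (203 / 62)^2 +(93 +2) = -22310.39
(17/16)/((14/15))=1.14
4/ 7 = 0.57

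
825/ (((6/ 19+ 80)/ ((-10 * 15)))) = -1175625/ 763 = -1540.79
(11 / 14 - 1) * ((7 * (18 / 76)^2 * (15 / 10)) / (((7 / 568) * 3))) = -17253 / 5054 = -3.41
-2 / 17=-0.12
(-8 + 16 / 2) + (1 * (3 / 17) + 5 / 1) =88 / 17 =5.18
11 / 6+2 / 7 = 89 / 42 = 2.12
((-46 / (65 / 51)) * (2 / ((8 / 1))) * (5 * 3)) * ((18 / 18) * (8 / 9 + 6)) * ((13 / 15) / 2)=-12121 / 30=-404.03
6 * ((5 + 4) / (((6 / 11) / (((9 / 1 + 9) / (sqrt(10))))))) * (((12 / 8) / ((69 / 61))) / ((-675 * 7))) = -2013 * sqrt(10) / 40250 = -0.16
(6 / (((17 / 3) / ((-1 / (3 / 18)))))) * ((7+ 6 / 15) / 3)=-1332 / 85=-15.67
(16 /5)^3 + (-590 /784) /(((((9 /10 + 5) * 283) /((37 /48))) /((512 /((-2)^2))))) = 170166446 /5200125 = 32.72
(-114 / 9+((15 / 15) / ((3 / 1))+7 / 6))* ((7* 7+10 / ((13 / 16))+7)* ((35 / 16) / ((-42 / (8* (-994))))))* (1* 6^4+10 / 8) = -409818904.29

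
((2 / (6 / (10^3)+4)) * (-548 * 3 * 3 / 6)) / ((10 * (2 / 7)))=-287700 / 2003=-143.63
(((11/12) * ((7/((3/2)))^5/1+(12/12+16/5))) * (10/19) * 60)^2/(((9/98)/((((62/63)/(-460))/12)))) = -7998864.29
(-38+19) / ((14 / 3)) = -57 / 14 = -4.07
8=8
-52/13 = -4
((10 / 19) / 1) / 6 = 0.09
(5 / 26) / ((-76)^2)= 5 / 150176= 0.00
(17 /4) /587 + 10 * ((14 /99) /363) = 939649 /84380076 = 0.01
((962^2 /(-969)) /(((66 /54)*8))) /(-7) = 694083 /49742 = 13.95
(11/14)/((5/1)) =0.16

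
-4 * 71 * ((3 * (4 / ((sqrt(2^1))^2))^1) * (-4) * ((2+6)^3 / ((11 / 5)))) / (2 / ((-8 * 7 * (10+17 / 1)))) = -13191413760 / 11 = -1199219432.73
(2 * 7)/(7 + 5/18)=252/131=1.92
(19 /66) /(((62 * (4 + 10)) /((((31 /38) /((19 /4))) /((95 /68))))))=17 /416955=0.00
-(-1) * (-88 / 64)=-1.38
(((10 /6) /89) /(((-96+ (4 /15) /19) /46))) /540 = -2185 /131472936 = -0.00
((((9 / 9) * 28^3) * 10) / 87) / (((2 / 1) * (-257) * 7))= -15680 / 22359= -0.70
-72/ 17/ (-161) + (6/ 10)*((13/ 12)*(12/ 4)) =108183/ 54740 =1.98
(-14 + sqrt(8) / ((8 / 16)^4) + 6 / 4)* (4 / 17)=-50 / 17 + 128* sqrt(2) / 17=7.71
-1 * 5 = -5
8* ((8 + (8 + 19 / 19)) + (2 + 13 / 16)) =317 / 2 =158.50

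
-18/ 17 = -1.06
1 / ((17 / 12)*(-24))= -1 / 34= -0.03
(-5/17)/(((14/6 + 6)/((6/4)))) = -9/170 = -0.05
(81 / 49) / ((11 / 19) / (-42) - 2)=-9234 / 11249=-0.82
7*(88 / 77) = 8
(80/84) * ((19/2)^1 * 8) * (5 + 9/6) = 9880/21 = 470.48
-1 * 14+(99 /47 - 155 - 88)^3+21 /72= -34832217155719 /2491752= -13979006.40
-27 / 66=-9 / 22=-0.41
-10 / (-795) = 2 / 159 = 0.01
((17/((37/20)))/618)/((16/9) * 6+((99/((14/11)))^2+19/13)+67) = 86632/35713471705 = 0.00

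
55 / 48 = 1.15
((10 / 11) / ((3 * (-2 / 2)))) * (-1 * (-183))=-610 / 11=-55.45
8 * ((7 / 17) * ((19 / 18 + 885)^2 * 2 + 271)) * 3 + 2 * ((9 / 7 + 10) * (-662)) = 15504896.68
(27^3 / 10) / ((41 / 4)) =39366 / 205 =192.03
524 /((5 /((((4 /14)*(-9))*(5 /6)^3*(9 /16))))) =-9825 /112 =-87.72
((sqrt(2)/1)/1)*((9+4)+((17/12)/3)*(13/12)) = 5837*sqrt(2)/432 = 19.11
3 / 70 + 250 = 17503 / 70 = 250.04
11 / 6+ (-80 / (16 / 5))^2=3761 / 6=626.83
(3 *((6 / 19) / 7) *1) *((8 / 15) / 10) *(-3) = -72 / 3325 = -0.02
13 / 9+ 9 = 10.44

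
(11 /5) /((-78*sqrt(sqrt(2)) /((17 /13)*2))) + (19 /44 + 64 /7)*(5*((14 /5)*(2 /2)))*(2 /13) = 2949 /143 - 187*2^(3 /4) /5070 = 20.56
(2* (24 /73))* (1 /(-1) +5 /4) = 0.16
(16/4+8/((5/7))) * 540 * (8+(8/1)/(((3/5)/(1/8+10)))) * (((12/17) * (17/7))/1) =14084928/7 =2012132.57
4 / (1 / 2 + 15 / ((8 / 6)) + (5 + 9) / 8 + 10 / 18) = 72 / 253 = 0.28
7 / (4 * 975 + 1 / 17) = 119 / 66301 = 0.00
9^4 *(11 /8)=72171 /8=9021.38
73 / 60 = 1.22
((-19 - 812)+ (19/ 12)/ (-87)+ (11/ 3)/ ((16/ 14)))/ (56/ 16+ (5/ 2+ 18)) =-1728467/ 50112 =-34.49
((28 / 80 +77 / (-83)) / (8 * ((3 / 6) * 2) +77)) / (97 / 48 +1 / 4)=-11508 / 3844975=-0.00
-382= -382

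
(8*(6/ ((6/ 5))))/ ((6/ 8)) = 160/ 3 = 53.33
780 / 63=260 / 21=12.38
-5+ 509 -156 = 348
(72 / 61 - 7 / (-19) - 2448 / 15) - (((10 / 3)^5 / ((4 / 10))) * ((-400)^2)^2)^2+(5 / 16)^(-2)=-693661196633304543684059200.00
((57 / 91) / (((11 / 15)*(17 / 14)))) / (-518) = -855 / 629629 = -0.00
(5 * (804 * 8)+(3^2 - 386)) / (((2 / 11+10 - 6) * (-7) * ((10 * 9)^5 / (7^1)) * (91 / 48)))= -0.00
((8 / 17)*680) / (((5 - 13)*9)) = -40 / 9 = -4.44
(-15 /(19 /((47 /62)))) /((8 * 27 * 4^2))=-235 /1357056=-0.00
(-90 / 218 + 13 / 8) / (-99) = -1057 / 86328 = -0.01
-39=-39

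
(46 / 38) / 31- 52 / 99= -0.49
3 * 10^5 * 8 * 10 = 24000000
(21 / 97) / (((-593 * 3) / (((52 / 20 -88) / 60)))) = 2989 / 17256300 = 0.00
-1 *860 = -860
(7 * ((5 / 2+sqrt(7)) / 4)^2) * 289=10115 * sqrt(7) / 16+107219 / 64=3347.91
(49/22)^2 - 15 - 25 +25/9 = -140531/4356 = -32.26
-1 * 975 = -975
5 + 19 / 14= 89 / 14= 6.36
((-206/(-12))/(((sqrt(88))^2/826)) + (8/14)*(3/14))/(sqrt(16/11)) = 2085995*sqrt(11)/51744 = 133.71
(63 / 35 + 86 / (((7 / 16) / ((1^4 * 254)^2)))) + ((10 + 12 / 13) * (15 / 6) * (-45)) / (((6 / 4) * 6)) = 5770249734 / 455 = 12681867.55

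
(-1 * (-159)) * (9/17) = 1431/17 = 84.18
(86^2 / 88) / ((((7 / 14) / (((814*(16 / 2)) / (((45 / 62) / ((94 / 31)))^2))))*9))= 38687825152 / 18225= 2122788.76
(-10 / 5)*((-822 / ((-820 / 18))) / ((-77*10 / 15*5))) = 11097 / 78925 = 0.14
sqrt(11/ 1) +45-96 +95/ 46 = -2251/ 46 +sqrt(11) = -45.62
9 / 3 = 3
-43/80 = -0.54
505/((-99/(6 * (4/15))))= -808/99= -8.16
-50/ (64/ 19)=-475/ 32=-14.84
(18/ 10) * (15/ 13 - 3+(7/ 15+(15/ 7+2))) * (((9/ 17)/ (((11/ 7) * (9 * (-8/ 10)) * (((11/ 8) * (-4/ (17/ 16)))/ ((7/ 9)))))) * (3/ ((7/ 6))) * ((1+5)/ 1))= 8487/ 15730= 0.54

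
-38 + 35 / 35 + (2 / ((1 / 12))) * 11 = 227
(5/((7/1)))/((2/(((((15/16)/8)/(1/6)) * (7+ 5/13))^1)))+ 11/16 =3701/1456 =2.54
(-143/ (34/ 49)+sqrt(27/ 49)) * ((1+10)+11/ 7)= -44044/ 17+264 * sqrt(3)/ 49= -2581.49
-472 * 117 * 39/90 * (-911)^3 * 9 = 814174699726908/5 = 162834939945381.60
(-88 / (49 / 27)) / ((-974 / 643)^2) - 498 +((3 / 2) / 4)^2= -386006553687 / 743761984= -518.99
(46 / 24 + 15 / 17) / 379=571 / 77316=0.01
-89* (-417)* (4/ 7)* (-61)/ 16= -2263893/ 28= -80853.32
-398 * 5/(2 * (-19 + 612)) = -1.68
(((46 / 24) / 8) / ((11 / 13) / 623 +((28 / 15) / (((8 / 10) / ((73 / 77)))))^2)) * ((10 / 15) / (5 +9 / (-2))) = 22539517 / 345372400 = 0.07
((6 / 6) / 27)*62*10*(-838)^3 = -364857892640 / 27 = -13513255282.96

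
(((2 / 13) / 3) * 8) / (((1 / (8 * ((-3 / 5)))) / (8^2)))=-126.03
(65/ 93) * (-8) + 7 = 131/ 93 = 1.41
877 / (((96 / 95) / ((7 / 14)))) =83315 / 192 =433.93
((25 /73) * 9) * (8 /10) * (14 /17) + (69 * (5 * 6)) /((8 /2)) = 1289475 /2482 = 519.53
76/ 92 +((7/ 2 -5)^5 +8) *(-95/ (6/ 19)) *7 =-3774217/ 4416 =-854.67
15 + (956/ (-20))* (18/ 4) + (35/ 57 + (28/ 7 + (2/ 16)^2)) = -3565379/ 18240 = -195.47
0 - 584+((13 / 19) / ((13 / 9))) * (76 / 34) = -9910 / 17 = -582.94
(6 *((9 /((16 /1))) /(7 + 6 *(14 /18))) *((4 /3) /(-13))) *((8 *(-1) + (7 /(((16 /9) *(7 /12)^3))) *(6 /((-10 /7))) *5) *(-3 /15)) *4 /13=-160488 /207025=-0.78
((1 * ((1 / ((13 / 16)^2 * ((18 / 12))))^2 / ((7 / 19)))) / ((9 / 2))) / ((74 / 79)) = 393478144 / 599181219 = 0.66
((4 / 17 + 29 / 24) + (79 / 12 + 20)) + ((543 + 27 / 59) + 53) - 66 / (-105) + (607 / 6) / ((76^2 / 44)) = 7931766186 / 12672905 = 625.88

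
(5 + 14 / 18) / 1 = 52 / 9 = 5.78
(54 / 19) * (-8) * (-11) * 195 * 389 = 360462960 / 19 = 18971734.74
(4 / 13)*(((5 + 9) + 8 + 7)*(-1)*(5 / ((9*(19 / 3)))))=-580 / 741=-0.78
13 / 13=1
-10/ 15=-2/ 3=-0.67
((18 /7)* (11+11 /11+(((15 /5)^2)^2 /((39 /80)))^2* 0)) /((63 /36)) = 864 /49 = 17.63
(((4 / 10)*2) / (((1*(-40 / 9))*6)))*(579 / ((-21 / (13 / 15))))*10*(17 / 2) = 42653 / 700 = 60.93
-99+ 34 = -65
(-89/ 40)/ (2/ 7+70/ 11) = -6853/ 20480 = -0.33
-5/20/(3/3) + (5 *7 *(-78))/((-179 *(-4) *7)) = -569/716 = -0.79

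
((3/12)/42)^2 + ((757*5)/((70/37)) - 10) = 56183905/28224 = 1990.64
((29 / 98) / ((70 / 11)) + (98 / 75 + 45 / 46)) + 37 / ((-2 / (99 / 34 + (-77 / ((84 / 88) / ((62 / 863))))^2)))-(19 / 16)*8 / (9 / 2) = -674.98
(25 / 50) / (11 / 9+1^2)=9 / 40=0.22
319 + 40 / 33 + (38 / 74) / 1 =391606 / 1221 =320.73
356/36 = 9.89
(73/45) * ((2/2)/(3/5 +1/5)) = 73/36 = 2.03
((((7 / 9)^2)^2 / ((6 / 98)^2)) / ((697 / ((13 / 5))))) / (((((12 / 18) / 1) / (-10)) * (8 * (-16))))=0.04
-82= -82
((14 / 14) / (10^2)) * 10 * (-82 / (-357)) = 41 / 1785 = 0.02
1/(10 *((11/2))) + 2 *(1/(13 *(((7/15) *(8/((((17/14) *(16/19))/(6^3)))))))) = 440383/23963940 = 0.02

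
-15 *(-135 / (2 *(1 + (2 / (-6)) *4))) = -3037.50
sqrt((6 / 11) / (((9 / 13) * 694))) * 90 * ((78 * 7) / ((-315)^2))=52 * sqrt(148863) / 1202355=0.02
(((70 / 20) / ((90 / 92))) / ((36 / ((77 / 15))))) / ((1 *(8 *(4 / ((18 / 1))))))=12397 / 43200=0.29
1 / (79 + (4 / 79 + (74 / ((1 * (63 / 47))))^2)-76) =0.00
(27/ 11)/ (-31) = -27/ 341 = -0.08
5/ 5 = 1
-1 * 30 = -30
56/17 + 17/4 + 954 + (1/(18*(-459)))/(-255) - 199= 3213071147/4213620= 762.54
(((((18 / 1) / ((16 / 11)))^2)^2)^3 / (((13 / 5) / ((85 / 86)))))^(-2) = 5902599203734358424083759104 / 141913114183303924943513707740807225071217038091680625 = 0.00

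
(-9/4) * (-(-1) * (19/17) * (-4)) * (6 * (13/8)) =6669/68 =98.07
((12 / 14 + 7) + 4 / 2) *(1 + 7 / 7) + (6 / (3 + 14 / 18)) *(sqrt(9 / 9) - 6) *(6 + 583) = -554259 / 119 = -4657.64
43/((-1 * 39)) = -43/39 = -1.10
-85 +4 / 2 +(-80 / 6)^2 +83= 177.78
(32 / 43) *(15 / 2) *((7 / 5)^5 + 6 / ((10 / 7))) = 1436736 / 26875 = 53.46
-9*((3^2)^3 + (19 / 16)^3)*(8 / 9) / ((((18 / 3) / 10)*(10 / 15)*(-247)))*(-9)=-134677935 / 252928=-532.48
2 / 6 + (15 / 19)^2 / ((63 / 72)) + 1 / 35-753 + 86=-25241917 / 37905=-665.93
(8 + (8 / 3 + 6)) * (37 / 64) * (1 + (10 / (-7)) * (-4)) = 43475 / 672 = 64.69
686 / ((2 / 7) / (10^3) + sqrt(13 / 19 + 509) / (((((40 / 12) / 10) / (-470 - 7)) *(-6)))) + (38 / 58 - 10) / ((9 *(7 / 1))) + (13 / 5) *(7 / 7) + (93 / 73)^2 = 12025408500000 *sqrt(5111) / 6747884435249981 + 1338489429165800669083919 / 328489814680009703822115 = 4.20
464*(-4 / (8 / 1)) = -232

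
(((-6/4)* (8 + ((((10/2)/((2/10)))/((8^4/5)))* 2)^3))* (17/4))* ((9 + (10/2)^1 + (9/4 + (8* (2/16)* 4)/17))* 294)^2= -5598340849450040021127/4672924418048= -1198037962.66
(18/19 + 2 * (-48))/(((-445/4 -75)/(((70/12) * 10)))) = 29.77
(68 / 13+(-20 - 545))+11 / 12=-87181 / 156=-558.85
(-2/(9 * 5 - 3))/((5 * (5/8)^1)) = -8/525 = -0.02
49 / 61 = 0.80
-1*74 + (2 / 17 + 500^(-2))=-73.88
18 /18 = 1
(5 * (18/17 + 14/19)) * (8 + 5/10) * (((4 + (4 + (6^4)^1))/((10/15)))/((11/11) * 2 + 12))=1418100/133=10662.41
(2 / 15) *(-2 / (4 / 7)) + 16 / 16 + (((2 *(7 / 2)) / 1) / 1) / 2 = 121 / 30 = 4.03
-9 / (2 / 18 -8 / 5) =405 / 67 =6.04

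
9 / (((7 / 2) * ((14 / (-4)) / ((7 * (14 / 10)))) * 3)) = -12 / 5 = -2.40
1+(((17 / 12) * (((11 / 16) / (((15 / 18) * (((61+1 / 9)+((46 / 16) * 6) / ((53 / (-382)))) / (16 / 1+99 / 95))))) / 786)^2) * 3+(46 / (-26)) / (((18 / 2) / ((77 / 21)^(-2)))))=5588492634792844333027709 / 5671416696184110894880000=0.99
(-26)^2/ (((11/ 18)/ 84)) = 1022112/ 11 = 92919.27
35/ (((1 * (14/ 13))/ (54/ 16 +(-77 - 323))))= -206245/ 16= -12890.31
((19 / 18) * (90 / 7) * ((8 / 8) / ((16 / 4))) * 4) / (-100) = -19 / 140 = -0.14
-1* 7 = -7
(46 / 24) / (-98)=-23 / 1176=-0.02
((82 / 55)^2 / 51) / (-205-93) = -0.00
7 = 7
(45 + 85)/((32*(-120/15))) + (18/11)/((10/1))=-2423/7040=-0.34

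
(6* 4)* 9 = 216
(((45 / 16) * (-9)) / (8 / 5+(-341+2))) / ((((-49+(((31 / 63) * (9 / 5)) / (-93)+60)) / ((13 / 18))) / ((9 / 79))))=394875 / 703072192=0.00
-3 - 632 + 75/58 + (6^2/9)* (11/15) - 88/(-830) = -45540503/72210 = -630.67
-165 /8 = -20.62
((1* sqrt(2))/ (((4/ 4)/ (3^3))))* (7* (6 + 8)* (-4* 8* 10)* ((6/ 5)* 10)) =-10160640* sqrt(2) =-14369314.89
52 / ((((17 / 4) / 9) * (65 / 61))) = 8784 / 85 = 103.34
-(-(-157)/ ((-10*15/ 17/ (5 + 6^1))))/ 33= 2669/ 450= 5.93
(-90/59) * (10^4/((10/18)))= -1620000/59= -27457.63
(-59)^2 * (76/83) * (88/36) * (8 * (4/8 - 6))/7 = -256090208/5229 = -48974.99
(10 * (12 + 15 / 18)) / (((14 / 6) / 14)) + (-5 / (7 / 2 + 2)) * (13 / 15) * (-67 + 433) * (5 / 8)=12975 / 22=589.77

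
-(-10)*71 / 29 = 710 / 29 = 24.48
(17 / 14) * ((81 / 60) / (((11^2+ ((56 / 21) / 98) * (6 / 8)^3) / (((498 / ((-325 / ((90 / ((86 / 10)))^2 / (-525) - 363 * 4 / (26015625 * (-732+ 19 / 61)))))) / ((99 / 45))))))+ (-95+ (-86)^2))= 1434619568863735202354243693 / 161820455739753636718750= 8865.50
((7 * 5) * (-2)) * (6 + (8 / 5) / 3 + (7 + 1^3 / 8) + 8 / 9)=-36659 / 36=-1018.31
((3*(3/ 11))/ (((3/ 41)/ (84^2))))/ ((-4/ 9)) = -1952748/ 11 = -177522.55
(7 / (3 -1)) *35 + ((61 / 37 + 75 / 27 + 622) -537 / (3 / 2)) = 260357 / 666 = 390.93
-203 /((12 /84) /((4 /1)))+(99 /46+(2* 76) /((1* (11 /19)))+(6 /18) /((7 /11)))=-57579941 /10626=-5418.78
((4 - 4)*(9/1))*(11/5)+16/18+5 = 53/9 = 5.89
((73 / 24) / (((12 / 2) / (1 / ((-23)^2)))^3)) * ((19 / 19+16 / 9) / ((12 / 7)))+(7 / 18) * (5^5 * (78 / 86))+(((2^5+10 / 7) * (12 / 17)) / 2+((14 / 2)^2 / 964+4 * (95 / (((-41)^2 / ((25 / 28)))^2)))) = 2252357194753942952031447562589 / 2021723181798551107926481152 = 1114.08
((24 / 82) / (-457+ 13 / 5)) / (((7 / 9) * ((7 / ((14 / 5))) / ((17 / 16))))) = -459 / 1304128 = -0.00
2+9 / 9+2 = 5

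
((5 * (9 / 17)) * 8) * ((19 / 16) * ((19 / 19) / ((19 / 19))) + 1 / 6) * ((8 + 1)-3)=2925 / 17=172.06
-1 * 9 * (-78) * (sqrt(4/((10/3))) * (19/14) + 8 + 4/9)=6669 * sqrt(30)/35 + 5928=6971.65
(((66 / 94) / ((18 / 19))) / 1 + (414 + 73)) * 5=2438.71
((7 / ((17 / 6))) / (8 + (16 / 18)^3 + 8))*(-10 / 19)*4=-76545 / 245803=-0.31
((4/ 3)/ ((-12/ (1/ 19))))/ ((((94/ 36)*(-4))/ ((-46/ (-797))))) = 23/ 711721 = 0.00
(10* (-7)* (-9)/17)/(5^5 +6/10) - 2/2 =-131263/132838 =-0.99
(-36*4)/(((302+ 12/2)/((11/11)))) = -36/77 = -0.47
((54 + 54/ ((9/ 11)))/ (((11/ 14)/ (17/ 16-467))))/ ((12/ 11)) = -260925/ 4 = -65231.25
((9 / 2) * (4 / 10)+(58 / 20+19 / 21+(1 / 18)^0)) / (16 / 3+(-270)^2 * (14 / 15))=73 / 752080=0.00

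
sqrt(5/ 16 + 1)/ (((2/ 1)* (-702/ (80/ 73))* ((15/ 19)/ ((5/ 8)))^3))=-34295* sqrt(21)/ 354212352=-0.00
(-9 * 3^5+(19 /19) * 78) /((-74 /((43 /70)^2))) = 105393 /9800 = 10.75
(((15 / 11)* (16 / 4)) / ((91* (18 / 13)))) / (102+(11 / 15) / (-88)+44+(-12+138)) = 400 / 2513203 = 0.00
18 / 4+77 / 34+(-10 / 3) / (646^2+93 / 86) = 12381783185 / 1830352719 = 6.76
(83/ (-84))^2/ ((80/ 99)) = 75779/ 62720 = 1.21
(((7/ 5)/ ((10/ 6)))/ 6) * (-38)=-133/ 25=-5.32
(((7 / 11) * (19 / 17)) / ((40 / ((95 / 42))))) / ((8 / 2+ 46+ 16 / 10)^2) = 0.00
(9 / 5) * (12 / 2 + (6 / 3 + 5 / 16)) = 1197 / 80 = 14.96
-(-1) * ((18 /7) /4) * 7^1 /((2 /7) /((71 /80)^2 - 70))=-27906417 /25600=-1090.09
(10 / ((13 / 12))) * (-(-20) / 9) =800 / 39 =20.51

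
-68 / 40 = -17 / 10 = -1.70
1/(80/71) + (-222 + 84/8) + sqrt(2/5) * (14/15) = -16849/80 + 14 * sqrt(10)/75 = -210.02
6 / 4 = 3 / 2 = 1.50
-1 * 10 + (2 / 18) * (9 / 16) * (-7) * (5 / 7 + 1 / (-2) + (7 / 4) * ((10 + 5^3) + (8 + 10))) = -8143 / 64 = -127.23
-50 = -50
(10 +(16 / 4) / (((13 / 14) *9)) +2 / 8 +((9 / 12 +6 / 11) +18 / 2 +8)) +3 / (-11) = 28.75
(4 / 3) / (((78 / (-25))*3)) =-50 / 351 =-0.14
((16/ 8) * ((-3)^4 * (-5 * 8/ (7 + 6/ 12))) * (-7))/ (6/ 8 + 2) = 24192/ 11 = 2199.27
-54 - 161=-215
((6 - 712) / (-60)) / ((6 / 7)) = 2471 / 180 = 13.73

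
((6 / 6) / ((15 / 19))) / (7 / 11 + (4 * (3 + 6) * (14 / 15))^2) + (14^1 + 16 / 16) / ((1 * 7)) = 285430 / 133131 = 2.14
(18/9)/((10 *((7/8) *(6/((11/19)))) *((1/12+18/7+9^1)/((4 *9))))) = 576/8455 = 0.07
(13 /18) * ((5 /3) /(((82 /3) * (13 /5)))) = 25 /1476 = 0.02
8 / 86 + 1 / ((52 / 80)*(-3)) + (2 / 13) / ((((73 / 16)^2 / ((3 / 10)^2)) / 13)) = -91858496 / 223418325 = -0.41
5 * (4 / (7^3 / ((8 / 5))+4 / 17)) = 2720 / 29187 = 0.09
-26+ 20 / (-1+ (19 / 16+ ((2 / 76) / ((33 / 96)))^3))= 2207593682 / 27453523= 80.41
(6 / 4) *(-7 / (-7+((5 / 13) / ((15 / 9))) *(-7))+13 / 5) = 819 / 160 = 5.12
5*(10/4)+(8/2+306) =645/2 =322.50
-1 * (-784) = 784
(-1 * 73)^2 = 5329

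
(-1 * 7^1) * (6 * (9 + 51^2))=-109620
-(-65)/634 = 65/634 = 0.10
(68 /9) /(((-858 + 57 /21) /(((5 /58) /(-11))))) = 0.00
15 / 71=0.21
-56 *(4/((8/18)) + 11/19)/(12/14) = -35672/57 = -625.82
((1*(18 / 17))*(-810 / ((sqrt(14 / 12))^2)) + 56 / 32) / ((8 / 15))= -5236305 / 3808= -1375.08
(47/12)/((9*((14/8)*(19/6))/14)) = 188/171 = 1.10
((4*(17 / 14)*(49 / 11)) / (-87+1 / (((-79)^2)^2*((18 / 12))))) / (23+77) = -13905178917 / 5591284126450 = -0.00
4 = 4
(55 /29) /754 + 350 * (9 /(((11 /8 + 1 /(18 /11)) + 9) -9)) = 381478205 /240526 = 1586.02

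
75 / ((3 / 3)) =75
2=2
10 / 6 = 5 / 3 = 1.67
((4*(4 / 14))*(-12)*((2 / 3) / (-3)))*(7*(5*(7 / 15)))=448 / 9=49.78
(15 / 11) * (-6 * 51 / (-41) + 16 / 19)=97050 / 8569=11.33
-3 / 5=-0.60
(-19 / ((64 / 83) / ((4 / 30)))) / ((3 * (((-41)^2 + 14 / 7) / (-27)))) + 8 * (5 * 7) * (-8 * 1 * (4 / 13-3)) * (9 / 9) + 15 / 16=7038298451 / 1166880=6031.72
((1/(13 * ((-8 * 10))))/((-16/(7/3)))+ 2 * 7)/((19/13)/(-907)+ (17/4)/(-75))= -3169452545/13193408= -240.23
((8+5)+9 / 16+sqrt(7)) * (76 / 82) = 38 * sqrt(7) / 41+4123 / 328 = 15.02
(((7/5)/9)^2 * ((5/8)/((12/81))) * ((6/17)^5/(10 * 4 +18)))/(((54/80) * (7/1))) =84/41175853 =0.00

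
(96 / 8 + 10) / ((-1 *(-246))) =11 / 123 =0.09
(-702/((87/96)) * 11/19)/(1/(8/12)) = -164736/551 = -298.98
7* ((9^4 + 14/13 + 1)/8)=74655/13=5742.69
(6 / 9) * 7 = 14 / 3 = 4.67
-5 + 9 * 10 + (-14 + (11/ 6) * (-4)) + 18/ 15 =973/ 15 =64.87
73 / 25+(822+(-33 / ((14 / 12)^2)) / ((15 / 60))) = 727.94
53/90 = 0.59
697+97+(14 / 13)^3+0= 1747162 / 2197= 795.25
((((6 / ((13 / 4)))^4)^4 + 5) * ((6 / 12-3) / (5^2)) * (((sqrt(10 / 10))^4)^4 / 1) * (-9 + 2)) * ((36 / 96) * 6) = 763553818061434414865403 / 26616664367327193640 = 28687.06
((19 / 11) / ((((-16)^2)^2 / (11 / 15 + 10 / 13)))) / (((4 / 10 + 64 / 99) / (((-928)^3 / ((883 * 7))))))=-407320689 / 83245708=-4.89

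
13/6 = 2.17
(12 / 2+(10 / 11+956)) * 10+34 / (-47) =9628.37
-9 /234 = -1 /26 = -0.04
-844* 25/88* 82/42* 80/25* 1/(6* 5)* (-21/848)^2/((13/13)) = -60557/1977536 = -0.03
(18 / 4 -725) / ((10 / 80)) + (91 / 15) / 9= -5763.33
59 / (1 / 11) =649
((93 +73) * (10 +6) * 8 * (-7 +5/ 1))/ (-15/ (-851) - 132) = 36164096/ 112317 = 321.98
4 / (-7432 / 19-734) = -38 / 10689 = -0.00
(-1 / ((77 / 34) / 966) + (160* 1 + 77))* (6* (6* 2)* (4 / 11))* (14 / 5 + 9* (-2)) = 9127296 / 121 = 75432.20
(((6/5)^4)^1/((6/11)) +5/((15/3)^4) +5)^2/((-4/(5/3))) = -7579009/234375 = -32.34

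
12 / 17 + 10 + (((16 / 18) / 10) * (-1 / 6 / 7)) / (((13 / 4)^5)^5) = 1213631958456943760110030087149854 / 113361226888835409739783833168045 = 10.71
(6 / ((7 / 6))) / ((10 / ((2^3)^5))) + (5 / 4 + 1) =16854.36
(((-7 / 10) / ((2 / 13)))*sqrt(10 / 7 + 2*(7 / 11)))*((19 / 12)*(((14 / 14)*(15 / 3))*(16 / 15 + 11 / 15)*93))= -68913*sqrt(1001) / 220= -9910.50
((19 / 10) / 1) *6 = 57 / 5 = 11.40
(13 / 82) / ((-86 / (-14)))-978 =-3448337 / 3526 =-977.97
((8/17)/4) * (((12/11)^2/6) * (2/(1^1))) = 96/2057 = 0.05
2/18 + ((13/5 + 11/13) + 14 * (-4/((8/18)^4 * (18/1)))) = -2852071/37440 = -76.18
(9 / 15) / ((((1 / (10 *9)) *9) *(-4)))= -3 / 2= -1.50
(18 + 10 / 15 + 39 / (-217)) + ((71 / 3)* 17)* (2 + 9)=2893144 / 651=4444.15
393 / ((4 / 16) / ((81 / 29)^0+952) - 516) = -1498116 / 1966991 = -0.76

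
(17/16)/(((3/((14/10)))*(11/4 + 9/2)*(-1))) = -0.07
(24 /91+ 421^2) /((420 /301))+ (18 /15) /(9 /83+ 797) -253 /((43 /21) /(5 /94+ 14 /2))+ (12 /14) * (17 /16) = 5756119164464621 /45628319100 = 126152.34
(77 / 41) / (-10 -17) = -77 / 1107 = -0.07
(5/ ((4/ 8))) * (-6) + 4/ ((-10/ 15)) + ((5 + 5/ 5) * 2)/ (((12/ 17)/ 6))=36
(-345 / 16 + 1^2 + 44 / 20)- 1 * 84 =-8189 / 80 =-102.36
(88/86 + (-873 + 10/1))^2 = 743003.91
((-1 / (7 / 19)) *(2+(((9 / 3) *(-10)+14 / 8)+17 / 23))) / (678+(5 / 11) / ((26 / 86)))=6376799 / 62576836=0.10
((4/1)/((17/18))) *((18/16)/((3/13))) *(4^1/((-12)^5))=-13/39168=-0.00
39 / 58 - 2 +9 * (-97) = -50711 / 58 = -874.33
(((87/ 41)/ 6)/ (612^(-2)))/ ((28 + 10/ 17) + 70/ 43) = 496247391/ 113201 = 4383.77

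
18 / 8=9 / 4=2.25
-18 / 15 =-1.20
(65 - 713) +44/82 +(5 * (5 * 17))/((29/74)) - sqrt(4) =517238/1189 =435.02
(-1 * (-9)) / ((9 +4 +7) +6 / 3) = 9 / 22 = 0.41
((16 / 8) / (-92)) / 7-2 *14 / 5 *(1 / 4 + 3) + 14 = -6767 / 1610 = -4.20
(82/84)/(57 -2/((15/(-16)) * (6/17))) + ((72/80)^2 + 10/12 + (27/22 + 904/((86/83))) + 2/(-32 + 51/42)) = 1063082926405781/1214554595100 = 875.29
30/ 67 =0.45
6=6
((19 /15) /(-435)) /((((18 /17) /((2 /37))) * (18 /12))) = -646 /6518475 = -0.00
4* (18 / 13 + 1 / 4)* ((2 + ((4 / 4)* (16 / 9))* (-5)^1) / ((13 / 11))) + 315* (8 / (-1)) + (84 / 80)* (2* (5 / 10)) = -77785859 / 30420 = -2557.06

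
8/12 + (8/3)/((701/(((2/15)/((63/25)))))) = 265058/397467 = 0.67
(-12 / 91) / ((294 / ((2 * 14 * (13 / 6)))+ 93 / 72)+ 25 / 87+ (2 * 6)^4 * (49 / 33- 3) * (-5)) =-91872 / 109449084395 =-0.00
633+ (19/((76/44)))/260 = 164591/260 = 633.04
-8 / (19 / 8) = -64 / 19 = -3.37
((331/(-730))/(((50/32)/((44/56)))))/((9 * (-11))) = 1324/574875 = 0.00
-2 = -2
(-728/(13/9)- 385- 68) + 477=-480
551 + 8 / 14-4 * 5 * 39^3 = -8300799 / 7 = -1185828.43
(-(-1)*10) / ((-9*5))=-2 / 9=-0.22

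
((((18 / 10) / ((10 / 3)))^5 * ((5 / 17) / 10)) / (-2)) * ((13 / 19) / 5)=-186535791 / 2018750000000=-0.00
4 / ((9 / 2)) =8 / 9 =0.89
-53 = -53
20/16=5/4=1.25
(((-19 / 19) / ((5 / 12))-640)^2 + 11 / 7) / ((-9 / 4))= -96291844 / 525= -183413.04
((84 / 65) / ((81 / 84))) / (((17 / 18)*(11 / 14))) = 1.81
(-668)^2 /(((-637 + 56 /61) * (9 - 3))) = -13609832 /116403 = -116.92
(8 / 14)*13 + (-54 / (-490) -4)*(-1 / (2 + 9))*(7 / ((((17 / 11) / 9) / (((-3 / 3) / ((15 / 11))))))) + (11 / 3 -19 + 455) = 436.52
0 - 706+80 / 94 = -33142 / 47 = -705.15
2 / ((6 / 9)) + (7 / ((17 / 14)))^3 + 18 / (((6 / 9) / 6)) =1751837 / 4913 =356.57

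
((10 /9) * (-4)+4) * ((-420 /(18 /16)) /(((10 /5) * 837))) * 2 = 4480 /22599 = 0.20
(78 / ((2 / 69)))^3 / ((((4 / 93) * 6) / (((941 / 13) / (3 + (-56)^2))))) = 43726937145957 / 25112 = 1741276566.82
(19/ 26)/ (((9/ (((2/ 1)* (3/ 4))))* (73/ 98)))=931/ 5694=0.16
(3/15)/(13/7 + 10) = 7/415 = 0.02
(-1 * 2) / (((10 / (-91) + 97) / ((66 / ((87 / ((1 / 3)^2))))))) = -4004 / 2301237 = -0.00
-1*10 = -10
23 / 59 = 0.39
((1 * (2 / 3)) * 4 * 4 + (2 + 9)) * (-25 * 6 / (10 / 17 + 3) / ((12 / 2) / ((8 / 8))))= -27625 / 183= -150.96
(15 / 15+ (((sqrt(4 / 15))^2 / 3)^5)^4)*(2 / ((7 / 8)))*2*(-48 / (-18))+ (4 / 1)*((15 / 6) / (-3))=215656831301173091601271770386866906 / 24348351921100187761402130126953125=8.86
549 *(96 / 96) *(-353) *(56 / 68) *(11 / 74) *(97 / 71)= -1447469793 / 44659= -32411.60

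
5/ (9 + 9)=5/ 18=0.28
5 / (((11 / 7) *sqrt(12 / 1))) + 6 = 35 *sqrt(3) / 66 + 6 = 6.92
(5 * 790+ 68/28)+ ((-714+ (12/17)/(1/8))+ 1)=386164/119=3245.08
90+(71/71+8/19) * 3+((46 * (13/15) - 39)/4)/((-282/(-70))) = 3032101/32148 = 94.32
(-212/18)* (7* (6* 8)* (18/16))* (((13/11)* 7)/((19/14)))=-5671848/209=-27138.03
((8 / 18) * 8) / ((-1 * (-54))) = 16 / 243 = 0.07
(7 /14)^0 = 1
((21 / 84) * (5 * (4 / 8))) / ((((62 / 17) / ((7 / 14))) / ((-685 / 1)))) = -58.69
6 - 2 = 4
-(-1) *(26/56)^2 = 169/784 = 0.22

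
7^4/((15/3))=480.20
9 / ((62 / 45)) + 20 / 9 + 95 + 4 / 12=58081 / 558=104.09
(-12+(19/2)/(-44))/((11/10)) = -5375/484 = -11.11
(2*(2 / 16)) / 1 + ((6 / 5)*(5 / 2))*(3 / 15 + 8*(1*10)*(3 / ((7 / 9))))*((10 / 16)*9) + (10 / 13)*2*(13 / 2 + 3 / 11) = 41811269 / 8008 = 5221.19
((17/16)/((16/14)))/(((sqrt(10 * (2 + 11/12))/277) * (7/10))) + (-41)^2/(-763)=-1681/763 + 4709 * sqrt(42)/448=65.92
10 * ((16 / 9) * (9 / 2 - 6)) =-80 / 3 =-26.67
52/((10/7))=36.40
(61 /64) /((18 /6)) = 61 /192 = 0.32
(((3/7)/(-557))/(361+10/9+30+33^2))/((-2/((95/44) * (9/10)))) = 4617/9147365920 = 0.00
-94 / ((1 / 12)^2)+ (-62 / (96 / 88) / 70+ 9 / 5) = -13535.01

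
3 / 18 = 0.17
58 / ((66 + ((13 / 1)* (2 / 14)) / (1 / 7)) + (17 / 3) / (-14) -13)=84 / 95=0.88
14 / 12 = 7 / 6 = 1.17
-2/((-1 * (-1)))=-2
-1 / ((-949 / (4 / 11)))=4 / 10439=0.00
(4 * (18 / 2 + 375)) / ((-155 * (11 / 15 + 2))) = -4608 / 1271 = -3.63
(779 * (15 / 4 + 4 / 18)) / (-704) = -10127 / 2304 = -4.40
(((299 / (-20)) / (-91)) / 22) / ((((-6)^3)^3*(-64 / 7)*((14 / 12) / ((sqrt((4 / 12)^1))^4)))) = 23 / 2979773153280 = 0.00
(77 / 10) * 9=693 / 10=69.30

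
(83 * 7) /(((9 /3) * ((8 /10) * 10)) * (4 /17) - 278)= -9877 /4630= -2.13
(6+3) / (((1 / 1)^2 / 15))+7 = 142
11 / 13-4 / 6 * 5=-97 / 39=-2.49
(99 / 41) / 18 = 0.13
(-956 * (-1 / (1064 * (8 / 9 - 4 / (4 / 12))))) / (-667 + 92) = 2151 / 15295000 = 0.00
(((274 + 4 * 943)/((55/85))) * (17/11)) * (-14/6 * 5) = -40925290/363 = -112741.85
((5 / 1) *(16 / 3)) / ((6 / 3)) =40 / 3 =13.33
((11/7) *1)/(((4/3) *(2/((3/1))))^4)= 72171/28672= 2.52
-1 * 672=-672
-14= -14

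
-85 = -85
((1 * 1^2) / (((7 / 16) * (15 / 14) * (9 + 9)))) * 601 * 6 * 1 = 19232 / 45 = 427.38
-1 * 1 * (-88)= 88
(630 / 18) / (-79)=-35 / 79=-0.44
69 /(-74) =-69 /74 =-0.93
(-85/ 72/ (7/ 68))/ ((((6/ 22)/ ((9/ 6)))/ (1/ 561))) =-85/ 756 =-0.11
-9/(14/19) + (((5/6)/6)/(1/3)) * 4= -443/42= -10.55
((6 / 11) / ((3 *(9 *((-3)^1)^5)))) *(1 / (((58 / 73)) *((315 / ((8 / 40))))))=-73 / 1098803475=-0.00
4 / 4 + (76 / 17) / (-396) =1664 / 1683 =0.99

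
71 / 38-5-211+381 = 6341 / 38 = 166.87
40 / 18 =20 / 9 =2.22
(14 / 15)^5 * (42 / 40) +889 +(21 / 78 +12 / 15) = 29313311617 / 32906250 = 890.81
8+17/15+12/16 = 593/60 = 9.88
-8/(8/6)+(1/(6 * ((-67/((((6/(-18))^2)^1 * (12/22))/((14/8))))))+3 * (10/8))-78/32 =-3482389/742896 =-4.69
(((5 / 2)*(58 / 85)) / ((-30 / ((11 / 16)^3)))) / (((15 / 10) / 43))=-1659757 / 3133440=-0.53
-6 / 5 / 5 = -6 / 25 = -0.24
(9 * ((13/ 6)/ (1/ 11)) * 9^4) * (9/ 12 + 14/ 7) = 30961359/ 8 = 3870169.88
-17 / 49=-0.35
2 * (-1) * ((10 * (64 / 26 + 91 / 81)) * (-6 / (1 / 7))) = 1057000 / 351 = 3011.40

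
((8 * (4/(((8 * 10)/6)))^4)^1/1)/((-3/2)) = -27/625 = -0.04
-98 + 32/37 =-3594/37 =-97.14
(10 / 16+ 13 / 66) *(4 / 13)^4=6944 / 942513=0.01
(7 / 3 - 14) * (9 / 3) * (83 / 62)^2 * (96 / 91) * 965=-797746200 / 12493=-63855.46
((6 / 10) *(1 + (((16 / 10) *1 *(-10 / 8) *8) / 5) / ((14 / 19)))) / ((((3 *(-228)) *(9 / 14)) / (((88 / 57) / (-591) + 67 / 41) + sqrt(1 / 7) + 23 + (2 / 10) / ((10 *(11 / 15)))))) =13 *sqrt(7) / 19950 + 48702840173 / 432995854500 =0.11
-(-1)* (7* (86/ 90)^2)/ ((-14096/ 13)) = -168259/ 28544400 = -0.01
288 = 288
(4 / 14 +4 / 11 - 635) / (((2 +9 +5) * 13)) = -3.05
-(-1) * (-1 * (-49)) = 49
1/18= 0.06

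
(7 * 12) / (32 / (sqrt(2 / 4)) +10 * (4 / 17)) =-1785 / 18446 +12138 * sqrt(2) / 9223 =1.76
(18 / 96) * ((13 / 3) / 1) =0.81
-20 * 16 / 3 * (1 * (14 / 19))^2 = -62720 / 1083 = -57.91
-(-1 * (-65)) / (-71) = 65 / 71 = 0.92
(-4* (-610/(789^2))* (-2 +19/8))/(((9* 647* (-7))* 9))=-305/76123735443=-0.00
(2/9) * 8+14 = 15.78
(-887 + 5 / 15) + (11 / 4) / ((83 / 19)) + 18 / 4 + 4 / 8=-877513 / 996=-881.04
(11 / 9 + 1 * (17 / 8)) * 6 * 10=1205 / 6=200.83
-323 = -323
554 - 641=-87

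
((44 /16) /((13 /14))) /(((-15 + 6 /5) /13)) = -385 /138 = -2.79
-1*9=-9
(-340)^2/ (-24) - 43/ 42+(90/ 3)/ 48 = -4817.07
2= 2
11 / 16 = 0.69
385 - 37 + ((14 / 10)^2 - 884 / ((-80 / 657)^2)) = -94834493 / 1600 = -59271.56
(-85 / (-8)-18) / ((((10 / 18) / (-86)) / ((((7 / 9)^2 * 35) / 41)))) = 870191 / 1476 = 589.56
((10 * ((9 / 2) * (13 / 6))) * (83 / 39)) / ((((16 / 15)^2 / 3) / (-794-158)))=-33334875 / 64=-520857.42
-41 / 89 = -0.46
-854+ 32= -822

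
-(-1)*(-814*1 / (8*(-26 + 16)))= 407 / 40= 10.18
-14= -14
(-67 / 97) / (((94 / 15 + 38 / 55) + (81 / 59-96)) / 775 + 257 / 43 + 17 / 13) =-282568840125 / 2933728836751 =-0.10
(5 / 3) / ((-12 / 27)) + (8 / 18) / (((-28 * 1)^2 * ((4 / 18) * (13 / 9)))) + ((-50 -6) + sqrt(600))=-304477 / 5096 + 10 * sqrt(6)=-35.25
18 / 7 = 2.57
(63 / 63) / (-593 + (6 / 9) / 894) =-0.00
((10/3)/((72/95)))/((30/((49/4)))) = 4655/2592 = 1.80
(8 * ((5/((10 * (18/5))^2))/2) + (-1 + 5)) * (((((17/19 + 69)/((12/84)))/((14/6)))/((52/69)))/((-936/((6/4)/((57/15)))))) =-12418045/26355888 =-0.47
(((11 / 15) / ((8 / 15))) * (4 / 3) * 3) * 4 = 22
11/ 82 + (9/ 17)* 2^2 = 2.25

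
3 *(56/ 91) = 24/ 13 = 1.85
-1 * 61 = -61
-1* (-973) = 973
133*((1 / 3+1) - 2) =-266 / 3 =-88.67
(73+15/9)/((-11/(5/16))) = -70/33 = -2.12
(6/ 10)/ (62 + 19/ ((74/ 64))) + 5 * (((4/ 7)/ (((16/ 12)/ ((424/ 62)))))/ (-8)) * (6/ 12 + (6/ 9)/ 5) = -7257611/ 6297340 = -1.15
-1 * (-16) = 16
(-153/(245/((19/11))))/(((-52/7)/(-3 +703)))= 14535/143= 101.64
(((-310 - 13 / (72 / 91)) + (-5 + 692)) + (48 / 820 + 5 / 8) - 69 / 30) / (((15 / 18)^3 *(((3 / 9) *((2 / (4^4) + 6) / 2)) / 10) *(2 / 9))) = 109862355456 / 3941125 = 27875.89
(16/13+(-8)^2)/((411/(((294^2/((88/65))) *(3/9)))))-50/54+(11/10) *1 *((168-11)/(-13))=17791153547/5289570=3363.44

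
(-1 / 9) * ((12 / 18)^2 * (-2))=8 / 81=0.10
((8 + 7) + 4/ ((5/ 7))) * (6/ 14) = 309/ 35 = 8.83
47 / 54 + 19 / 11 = 1543 / 594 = 2.60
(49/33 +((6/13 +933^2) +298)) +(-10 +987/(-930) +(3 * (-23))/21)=810630197803/930930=870774.60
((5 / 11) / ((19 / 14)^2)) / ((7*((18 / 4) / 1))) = 280 / 35739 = 0.01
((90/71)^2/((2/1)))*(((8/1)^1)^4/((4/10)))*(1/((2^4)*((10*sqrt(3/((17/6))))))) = 43200*sqrt(34)/5041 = 49.97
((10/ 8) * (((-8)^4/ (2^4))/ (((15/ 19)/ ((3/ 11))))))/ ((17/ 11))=1216/ 17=71.53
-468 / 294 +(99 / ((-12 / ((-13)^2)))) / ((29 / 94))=-12848355 / 2842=-4520.88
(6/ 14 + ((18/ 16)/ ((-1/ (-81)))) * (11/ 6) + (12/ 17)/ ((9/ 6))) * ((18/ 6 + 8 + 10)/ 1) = 959397/ 272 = 3527.19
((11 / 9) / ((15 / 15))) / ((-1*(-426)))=11 / 3834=0.00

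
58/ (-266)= -29/ 133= -0.22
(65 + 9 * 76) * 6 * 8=35952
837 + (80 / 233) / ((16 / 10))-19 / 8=834.84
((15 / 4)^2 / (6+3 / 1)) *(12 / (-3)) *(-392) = 2450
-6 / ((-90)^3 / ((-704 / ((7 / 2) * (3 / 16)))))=-5632 / 637875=-0.01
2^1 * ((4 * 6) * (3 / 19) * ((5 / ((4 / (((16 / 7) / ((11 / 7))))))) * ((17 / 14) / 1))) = 24480 / 1463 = 16.73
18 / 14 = 9 / 7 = 1.29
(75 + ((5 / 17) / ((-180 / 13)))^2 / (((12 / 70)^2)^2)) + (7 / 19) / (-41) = 28554183145907 / 378133629696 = 75.51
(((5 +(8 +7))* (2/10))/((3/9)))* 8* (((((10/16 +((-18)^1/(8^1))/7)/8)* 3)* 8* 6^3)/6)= 22032/7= 3147.43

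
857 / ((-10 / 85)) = -14569 / 2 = -7284.50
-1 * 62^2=-3844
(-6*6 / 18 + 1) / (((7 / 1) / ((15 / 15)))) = -0.14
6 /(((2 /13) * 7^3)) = 39 /343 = 0.11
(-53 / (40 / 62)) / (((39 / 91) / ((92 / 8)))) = -264523 / 120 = -2204.36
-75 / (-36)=25 / 12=2.08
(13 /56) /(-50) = -13 /2800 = -0.00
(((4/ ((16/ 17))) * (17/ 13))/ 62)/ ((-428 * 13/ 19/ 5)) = -27455/ 17938336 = -0.00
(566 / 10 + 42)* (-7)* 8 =-27608 / 5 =-5521.60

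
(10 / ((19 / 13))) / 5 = 26 / 19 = 1.37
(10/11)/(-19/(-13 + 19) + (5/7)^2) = -2940/8591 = -0.34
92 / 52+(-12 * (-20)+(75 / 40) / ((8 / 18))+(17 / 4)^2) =109845 / 416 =264.05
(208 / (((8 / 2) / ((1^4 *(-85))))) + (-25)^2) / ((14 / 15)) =-56925 / 14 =-4066.07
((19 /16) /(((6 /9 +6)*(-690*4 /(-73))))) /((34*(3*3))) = 1387 /90086400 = 0.00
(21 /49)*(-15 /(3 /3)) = -45 /7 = -6.43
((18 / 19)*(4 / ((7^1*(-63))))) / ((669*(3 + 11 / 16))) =-128 / 36747501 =-0.00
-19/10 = -1.90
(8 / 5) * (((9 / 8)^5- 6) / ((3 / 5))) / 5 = -45853 / 20480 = -2.24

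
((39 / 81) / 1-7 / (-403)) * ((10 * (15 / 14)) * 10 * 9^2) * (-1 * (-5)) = 61065000 / 2821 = 21646.58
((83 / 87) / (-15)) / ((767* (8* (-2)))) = 83 / 16014960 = 0.00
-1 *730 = -730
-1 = -1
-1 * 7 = -7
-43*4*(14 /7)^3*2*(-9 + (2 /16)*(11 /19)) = 466808 /19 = 24568.84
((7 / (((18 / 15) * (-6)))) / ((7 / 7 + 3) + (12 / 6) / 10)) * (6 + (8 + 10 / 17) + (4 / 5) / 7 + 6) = -10265 / 2142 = -4.79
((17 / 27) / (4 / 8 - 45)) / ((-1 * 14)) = 17 / 16821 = 0.00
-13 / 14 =-0.93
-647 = -647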